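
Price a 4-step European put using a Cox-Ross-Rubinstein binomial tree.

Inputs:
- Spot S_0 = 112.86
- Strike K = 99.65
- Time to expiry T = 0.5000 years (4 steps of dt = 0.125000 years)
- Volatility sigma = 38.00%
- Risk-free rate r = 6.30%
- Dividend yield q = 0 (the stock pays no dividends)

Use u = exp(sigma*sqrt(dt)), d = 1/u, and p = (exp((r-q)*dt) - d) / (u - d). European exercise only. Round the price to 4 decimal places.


dt = T/N = 0.125000
u = exp(sigma*sqrt(dt)) = 1.143793; d = 1/u = 0.874284
p = (exp((r-q)*dt) - d) / (u - d) = 0.495798
Discount per step: exp(-r*dt) = 0.992156
Stock lattice S(k, i) with i counting down-moves:
  k=0: S(0,0) = 112.8600
  k=1: S(1,0) = 129.0885; S(1,1) = 98.6717
  k=2: S(2,0) = 147.6506; S(2,1) = 112.8600; S(2,2) = 86.2670
  k=3: S(3,0) = 168.8818; S(3,1) = 129.0885; S(3,2) = 98.6717; S(3,3) = 75.4219
  k=4: S(4,0) = 193.1659; S(4,1) = 147.6506; S(4,2) = 112.8600; S(4,3) = 86.2670; S(4,4) = 65.9401
Terminal payoffs V(N, i) = max(K - S_T, 0):
  V(4,0) = 0.000000; V(4,1) = 0.000000; V(4,2) = 0.000000; V(4,3) = 13.382966; V(4,4) = 33.709887
Backward induction: V(k, i) = exp(-r*dt) * [p * V(k+1, i) + (1-p) * V(k+1, i+1)].
  V(3,0) = exp(-r*dt) * [p*0.000000 + (1-p)*0.000000] = 0.000000
  V(3,1) = exp(-r*dt) * [p*0.000000 + (1-p)*0.000000] = 0.000000
  V(3,2) = exp(-r*dt) * [p*0.000000 + (1-p)*13.382966] = 6.694789
  V(3,3) = exp(-r*dt) * [p*13.382966 + (1-p)*33.709887] = 23.446471
  V(2,0) = exp(-r*dt) * [p*0.000000 + (1-p)*0.000000] = 0.000000
  V(2,1) = exp(-r*dt) * [p*0.000000 + (1-p)*6.694789] = 3.349049
  V(2,2) = exp(-r*dt) * [p*6.694789 + (1-p)*23.446471] = 15.022254
  V(1,0) = exp(-r*dt) * [p*0.000000 + (1-p)*3.349049] = 1.675352
  V(1,1) = exp(-r*dt) * [p*3.349049 + (1-p)*15.022254] = 9.162265
  V(0,0) = exp(-r*dt) * [p*1.675352 + (1-p)*9.162265] = 5.407517

Answer: Price = V(0,0) = 5.4075


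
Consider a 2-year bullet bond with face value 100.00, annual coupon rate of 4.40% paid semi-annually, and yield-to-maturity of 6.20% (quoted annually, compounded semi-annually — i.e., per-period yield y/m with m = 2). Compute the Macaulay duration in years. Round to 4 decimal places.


Coupon per period c = face * coupon_rate / m = 2.200000
Periods per year m = 2; per-period yield y/m = 0.031000
Number of cashflows N = 4
Cashflows (t years, CF_t, discount factor 1/(1+y/m)^(m*t), PV):
  t = 0.5000: CF_t = 2.200000, DF = 0.969932, PV = 2.133851
  t = 1.0000: CF_t = 2.200000, DF = 0.940768, PV = 2.069690
  t = 1.5000: CF_t = 2.200000, DF = 0.912481, PV = 2.007459
  t = 2.0000: CF_t = 102.200000, DF = 0.885045, PV = 90.451596
Price P = sum_t PV_t = 96.662596
Macaulay numerator sum_t t * PV_t:
  t * PV_t at t = 0.5000: 1.066925
  t * PV_t at t = 1.0000: 2.069690
  t * PV_t at t = 1.5000: 3.011189
  t * PV_t at t = 2.0000: 180.903192
Macaulay duration D = (sum_t t * PV_t) / P = 187.050996 / 96.662596 = 1.935092

Answer: Macaulay duration = 1.9351 years


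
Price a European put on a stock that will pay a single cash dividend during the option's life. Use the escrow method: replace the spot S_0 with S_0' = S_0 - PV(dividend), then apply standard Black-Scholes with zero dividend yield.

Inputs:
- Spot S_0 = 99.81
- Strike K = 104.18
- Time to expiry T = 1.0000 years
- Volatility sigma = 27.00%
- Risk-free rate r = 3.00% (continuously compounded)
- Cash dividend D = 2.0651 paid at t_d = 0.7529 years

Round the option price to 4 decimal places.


Answer: Price = 12.4149

Derivation:
PV(D) = D * exp(-r * t_d) = 2.0651 * 0.97766618 = 2.01897842
S_0' = S_0 - PV(D) = 99.8100 - 2.01897842 = 97.79102158
d1 = (ln(S_0'/K) + (r + sigma^2/2)*T) / (sigma*sqrt(T)) = 0.01171332
d2 = d1 - sigma*sqrt(T) = -0.25828668
exp(-rT) = 0.97044553
N(-d1) = 0.49532717; N(-d2) = 0.60190717
P = K * exp(-rT) * N(-d2) - S_0' * N(-d1) = 104.1800 * 0.97044553 * 0.60190717 - 97.79102158 * 0.49532717 = 12.4149


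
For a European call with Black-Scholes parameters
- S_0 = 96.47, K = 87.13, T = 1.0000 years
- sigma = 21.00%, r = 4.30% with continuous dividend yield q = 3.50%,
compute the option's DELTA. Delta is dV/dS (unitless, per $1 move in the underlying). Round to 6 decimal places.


d1 = 0.6280039188; d2 = 0.4180039188
phi(d1) = 0.3275439632; exp(-qT) = 0.9656054163; exp(-rT) = 0.9579113901
N(d1) = 0.7349993136
Delta = exp(-qT) * N(d1) = 0.9656054163 * 0.7349993136 = 0.709719

Answer: Delta = 0.709719


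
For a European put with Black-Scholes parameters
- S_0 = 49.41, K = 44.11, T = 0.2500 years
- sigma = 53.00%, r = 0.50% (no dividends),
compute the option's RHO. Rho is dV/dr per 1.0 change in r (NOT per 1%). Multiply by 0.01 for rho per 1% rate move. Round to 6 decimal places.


d1 = 0.5653917688; d2 = 0.3003917688
phi(d1) = 0.3400126489; exp(-qT) = 1.0000000000; exp(-rT) = 0.9987507809
N(-d2) = 0.3819391707
Rho = -K*T*exp(-rT)*N(-d2) = -44.1100 * 0.2500 * 0.9987507809 * 0.3819391707 = -4.206573

Answer: Rho = -4.206573


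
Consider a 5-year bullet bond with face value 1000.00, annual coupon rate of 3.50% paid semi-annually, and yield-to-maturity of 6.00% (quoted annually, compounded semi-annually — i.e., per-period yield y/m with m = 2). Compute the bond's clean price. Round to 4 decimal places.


Coupon per period c = face * coupon_rate / m = 17.500000
Periods per year m = 2; per-period yield y/m = 0.030000
Number of cashflows N = 10
Cashflows (t years, CF_t, discount factor 1/(1+y/m)^(m*t), PV):
  t = 0.5000: CF_t = 17.500000, DF = 0.970874, PV = 16.990291
  t = 1.0000: CF_t = 17.500000, DF = 0.942596, PV = 16.495428
  t = 1.5000: CF_t = 17.500000, DF = 0.915142, PV = 16.014979
  t = 2.0000: CF_t = 17.500000, DF = 0.888487, PV = 15.548523
  t = 2.5000: CF_t = 17.500000, DF = 0.862609, PV = 15.095654
  t = 3.0000: CF_t = 17.500000, DF = 0.837484, PV = 14.655974
  t = 3.5000: CF_t = 17.500000, DF = 0.813092, PV = 14.229101
  t = 4.0000: CF_t = 17.500000, DF = 0.789409, PV = 13.814662
  t = 4.5000: CF_t = 17.500000, DF = 0.766417, PV = 13.412293
  t = 5.0000: CF_t = 1017.500000, DF = 0.744094, PV = 757.115558
Price P = sum_t PV_t = 893.372465

Answer: Price = 893.3725


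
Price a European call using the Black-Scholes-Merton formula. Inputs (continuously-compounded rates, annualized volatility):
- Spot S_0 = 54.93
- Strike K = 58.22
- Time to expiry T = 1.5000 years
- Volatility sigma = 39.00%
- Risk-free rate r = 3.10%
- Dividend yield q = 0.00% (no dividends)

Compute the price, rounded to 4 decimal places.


Answer: Price = 10.1101

Derivation:
d1 = (ln(S/K) + (r - q + 0.5*sigma^2) * T) / (sigma * sqrt(T)) = 0.21439464
d2 = d1 - sigma * sqrt(T) = -0.26325586
exp(-rT) = 0.95456456; exp(-qT) = 1.00000000
C = S_0 * exp(-qT) * N(d1) - K * exp(-rT) * N(d2)
N(d1) = 0.58488034; N(d2) = 0.39617669
C = 54.9300 * 1.00000000 * 0.58488034 - 58.2200 * 0.95456456 * 0.39617669 = 10.1101


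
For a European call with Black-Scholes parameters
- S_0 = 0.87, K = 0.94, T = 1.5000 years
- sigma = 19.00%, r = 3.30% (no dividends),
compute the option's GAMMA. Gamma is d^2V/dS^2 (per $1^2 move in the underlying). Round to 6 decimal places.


Answer: Gamma = 1.970557

Derivation:
d1 = -0.0034880030; d2 = -0.2361895285
phi(d1) = 0.3989398536; exp(-qT) = 1.0000000000; exp(-rT) = 0.9517051581
Gamma = exp(-qT) * phi(d1) / (S * sigma * sqrt(T)) = 1.0000000000 * 0.3989398536 / (0.8700 * 0.1900 * 1.2247448714) = 1.970557


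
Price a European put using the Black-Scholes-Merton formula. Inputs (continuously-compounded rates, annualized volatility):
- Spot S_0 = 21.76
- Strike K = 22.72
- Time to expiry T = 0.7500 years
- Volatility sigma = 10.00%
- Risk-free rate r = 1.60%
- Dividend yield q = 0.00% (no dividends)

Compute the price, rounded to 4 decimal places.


d1 = (ln(S/K) + (r - q + 0.5*sigma^2) * T) / (sigma * sqrt(T)) = -0.31664397
d2 = d1 - sigma * sqrt(T) = -0.40324651
exp(-rT) = 0.98807171; exp(-qT) = 1.00000000
P = K * exp(-rT) * N(-d2) - S_0 * exp(-qT) * N(-d1)
N(-d1) = 0.62424311; N(-d2) = 0.65661655
P = 22.7200 * 0.98807171 * 0.65661655 - 21.7600 * 1.00000000 * 0.62424311 = 1.1568

Answer: Price = 1.1568


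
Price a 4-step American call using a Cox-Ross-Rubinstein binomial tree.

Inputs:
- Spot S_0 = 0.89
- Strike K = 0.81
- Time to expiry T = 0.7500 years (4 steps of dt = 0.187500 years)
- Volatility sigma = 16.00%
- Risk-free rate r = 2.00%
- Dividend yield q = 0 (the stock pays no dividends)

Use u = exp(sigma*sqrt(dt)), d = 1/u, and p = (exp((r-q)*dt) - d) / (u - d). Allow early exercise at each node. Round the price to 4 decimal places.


Answer: Price = V(0,0) = 0.1081

Derivation:
dt = T/N = 0.187500
u = exp(sigma*sqrt(dt)) = 1.071738; d = 1/u = 0.933063
p = (exp((r-q)*dt) - d) / (u - d) = 0.509779
Discount per step: exp(-r*dt) = 0.996257
Stock lattice S(k, i) with i counting down-moves:
  k=0: S(0,0) = 0.8900
  k=1: S(1,0) = 0.9538; S(1,1) = 0.8304
  k=2: S(2,0) = 1.0223; S(2,1) = 0.8900; S(2,2) = 0.7748
  k=3: S(3,0) = 1.0956; S(3,1) = 0.9538; S(3,2) = 0.8304; S(3,3) = 0.7230
  k=4: S(4,0) = 1.1742; S(4,1) = 1.0223; S(4,2) = 0.8900; S(4,3) = 0.7748; S(4,4) = 0.6746
Terminal payoffs V(N, i) = max(S_T - K, 0):
  V(4,0) = 0.364209; V(4,1) = 0.212275; V(4,2) = 0.080000; V(4,3) = 0.000000; V(4,4) = 0.000000
Backward induction: V(k, i) = exp(-r*dt) * [p * V(k+1, i) + (1-p) * V(k+1, i+1)]; then take max(V_cont, immediate exercise) for American.
  V(3,0) = exp(-r*dt) * [p*0.364209 + (1-p)*0.212275] = 0.288643; exercise = 0.285611; V(3,0) = max -> 0.288643
  V(3,1) = exp(-r*dt) * [p*0.212275 + (1-p)*0.080000] = 0.146879; exercise = 0.143847; V(3,1) = max -> 0.146879
  V(3,2) = exp(-r*dt) * [p*0.080000 + (1-p)*0.000000] = 0.040630; exercise = 0.020427; V(3,2) = max -> 0.040630
  V(3,3) = exp(-r*dt) * [p*0.000000 + (1-p)*0.000000] = 0.000000; exercise = 0.000000; V(3,3) = max -> 0.000000
  V(2,0) = exp(-r*dt) * [p*0.288643 + (1-p)*0.146879] = 0.218327; exercise = 0.212275; V(2,0) = max -> 0.218327
  V(2,1) = exp(-r*dt) * [p*0.146879 + (1-p)*0.040630] = 0.094439; exercise = 0.080000; V(2,1) = max -> 0.094439
  V(2,2) = exp(-r*dt) * [p*0.040630 + (1-p)*0.000000] = 0.020635; exercise = 0.000000; V(2,2) = max -> 0.020635
  V(1,0) = exp(-r*dt) * [p*0.218327 + (1-p)*0.094439] = 0.157004; exercise = 0.143847; V(1,0) = max -> 0.157004
  V(1,1) = exp(-r*dt) * [p*0.094439 + (1-p)*0.020635] = 0.058040; exercise = 0.020427; V(1,1) = max -> 0.058040
  V(0,0) = exp(-r*dt) * [p*0.157004 + (1-p)*0.058040] = 0.108084; exercise = 0.080000; V(0,0) = max -> 0.108084


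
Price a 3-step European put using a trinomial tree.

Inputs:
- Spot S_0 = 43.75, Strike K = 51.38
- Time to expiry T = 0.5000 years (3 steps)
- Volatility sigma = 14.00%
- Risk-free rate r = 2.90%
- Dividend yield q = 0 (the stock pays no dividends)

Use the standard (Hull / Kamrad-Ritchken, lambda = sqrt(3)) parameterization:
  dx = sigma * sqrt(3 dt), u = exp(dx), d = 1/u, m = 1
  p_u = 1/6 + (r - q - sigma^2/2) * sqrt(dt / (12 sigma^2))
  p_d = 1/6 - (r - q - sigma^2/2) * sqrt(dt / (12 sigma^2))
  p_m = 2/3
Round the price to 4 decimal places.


dt = T/N = 0.166667; dx = sigma*sqrt(3*dt) = 0.098995
u = exp(dx) = 1.104061; d = 1/u = 0.905747
p_u = 0.182829, p_m = 0.666667, p_d = 0.150504
Discount per step: exp(-r*dt) = 0.995178
Stock lattice S(k, j) with j the centered position index:
  k=0: S(0,+0) = 43.7500
  k=1: S(1,-1) = 39.6264; S(1,+0) = 43.7500; S(1,+1) = 48.3027
  k=2: S(2,-2) = 35.8915; S(2,-1) = 39.6264; S(2,+0) = 43.7500; S(2,+1) = 48.3027; S(2,+2) = 53.3291
  k=3: S(3,-3) = 32.5087; S(3,-2) = 35.8915; S(3,-1) = 39.6264; S(3,+0) = 43.7500; S(3,+1) = 48.3027; S(3,+2) = 53.3291; S(3,+3) = 58.8785
Terminal payoffs V(N, j) = max(K - S_T, 0):
  V(3,-3) = 18.871332; V(3,-2) = 15.488456; V(3,-1) = 11.753556; V(3,+0) = 7.630000; V(3,+1) = 3.077343; V(3,+2) = 0.000000; V(3,+3) = 0.000000
Backward induction: V(k, j) = exp(-r*dt) * [p_u * V(k+1, j+1) + p_m * V(k+1, j) + p_d * V(k+1, j-1)]
  V(2,-2) = exp(-r*dt) * [p_u*11.753556 + p_m*15.488456 + p_d*18.871332] = 15.240902
  V(2,-1) = exp(-r*dt) * [p_u*7.630000 + p_m*11.753556 + p_d*15.488456] = 11.506021
  V(2,+0) = exp(-r*dt) * [p_u*3.077343 + p_m*7.630000 + p_d*11.753556] = 7.382486
  V(2,+1) = exp(-r*dt) * [p_u*0.000000 + p_m*3.077343 + p_d*7.630000] = 3.184481
  V(2,+2) = exp(-r*dt) * [p_u*0.000000 + p_m*0.000000 + p_d*3.077343] = 0.460920
  V(1,-1) = exp(-r*dt) * [p_u*7.382486 + p_m*11.506021 + p_d*15.240902] = 11.259681
  V(1,+0) = exp(-r*dt) * [p_u*3.184481 + p_m*7.382486 + p_d*11.506021] = 7.200690
  V(1,+1) = exp(-r*dt) * [p_u*0.460920 + p_m*3.184481 + p_d*7.382486] = 3.302352
  V(0,+0) = exp(-r*dt) * [p_u*3.302352 + p_m*7.200690 + p_d*11.259681] = 7.064628

Answer: Price = V(0,0) = 7.0646


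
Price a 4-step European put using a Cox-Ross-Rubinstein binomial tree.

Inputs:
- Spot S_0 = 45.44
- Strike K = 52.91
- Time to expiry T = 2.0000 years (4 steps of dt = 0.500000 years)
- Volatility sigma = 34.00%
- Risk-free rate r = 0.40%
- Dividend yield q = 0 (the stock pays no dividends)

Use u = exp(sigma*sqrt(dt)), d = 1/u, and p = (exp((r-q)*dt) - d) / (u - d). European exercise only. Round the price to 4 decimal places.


dt = T/N = 0.500000
u = exp(sigma*sqrt(dt)) = 1.271778; d = 1/u = 0.786300
p = (exp((r-q)*dt) - d) / (u - d) = 0.444308
Discount per step: exp(-r*dt) = 0.998002
Stock lattice S(k, i) with i counting down-moves:
  k=0: S(0,0) = 45.4400
  k=1: S(1,0) = 57.7896; S(1,1) = 35.7295
  k=2: S(2,0) = 73.4956; S(2,1) = 45.4400; S(2,2) = 28.0941
  k=3: S(3,0) = 93.4701; S(3,1) = 57.7896; S(3,2) = 35.7295; S(3,3) = 22.0904
  k=4: S(4,0) = 118.8733; S(4,1) = 73.4956; S(4,2) = 45.4400; S(4,3) = 28.0941; S(4,4) = 17.3697
Terminal payoffs V(N, i) = max(K - S_T, 0):
  V(4,0) = 0.000000; V(4,1) = 0.000000; V(4,2) = 7.470000; V(4,3) = 24.815884; V(4,4) = 35.540296
Backward induction: V(k, i) = exp(-r*dt) * [p * V(k+1, i) + (1-p) * V(k+1, i+1)].
  V(3,0) = exp(-r*dt) * [p*0.000000 + (1-p)*0.000000] = 0.000000
  V(3,1) = exp(-r*dt) * [p*0.000000 + (1-p)*7.470000] = 4.142729
  V(3,2) = exp(-r*dt) * [p*7.470000 + (1-p)*24.815884] = 17.074793
  V(3,3) = exp(-r*dt) * [p*24.815884 + (1-p)*35.540296] = 30.713870
  V(2,0) = exp(-r*dt) * [p*0.000000 + (1-p)*4.142729] = 2.297484
  V(2,1) = exp(-r*dt) * [p*4.142729 + (1-p)*17.074793] = 11.306344
  V(2,2) = exp(-r*dt) * [p*17.074793 + (1-p)*30.713870] = 24.604667
  V(1,0) = exp(-r*dt) * [p*2.297484 + (1-p)*11.306344] = 7.289047
  V(1,1) = exp(-r*dt) * [p*11.306344 + (1-p)*24.604667] = 18.658767
  V(0,0) = exp(-r*dt) * [p*7.289047 + (1-p)*18.658767] = 13.579928

Answer: Price = V(0,0) = 13.5799


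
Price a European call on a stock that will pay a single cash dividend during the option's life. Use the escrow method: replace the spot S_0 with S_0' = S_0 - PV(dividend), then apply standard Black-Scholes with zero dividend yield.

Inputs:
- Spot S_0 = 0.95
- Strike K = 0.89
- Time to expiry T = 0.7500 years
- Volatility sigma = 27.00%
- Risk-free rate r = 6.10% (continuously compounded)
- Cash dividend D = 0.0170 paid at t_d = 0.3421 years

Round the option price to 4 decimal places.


PV(D) = D * exp(-r * t_d) = 0.0170 * 0.97934813 = 0.01664892
S_0' = S_0 - PV(D) = 0.9500 - 0.01664892 = 0.93335108
d1 = (ln(S_0'/K) + (r + sigma^2/2)*T) / (sigma*sqrt(T)) = 0.51596921
d2 = d1 - sigma*sqrt(T) = 0.28214236
exp(-rT) = 0.95528075
N(d1) = 0.69706204; N(d2) = 0.61108282
C = S_0' * N(d1) - K * exp(-rT) * N(d2) = 0.93335108 * 0.69706204 - 0.8900 * 0.95528075 * 0.61108282 = 0.1311

Answer: Price = 0.1311


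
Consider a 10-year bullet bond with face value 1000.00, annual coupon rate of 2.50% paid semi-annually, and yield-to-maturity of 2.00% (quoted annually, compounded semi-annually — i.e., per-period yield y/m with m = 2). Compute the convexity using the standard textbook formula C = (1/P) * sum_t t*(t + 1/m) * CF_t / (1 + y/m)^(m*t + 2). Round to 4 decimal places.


Coupon per period c = face * coupon_rate / m = 12.500000
Periods per year m = 2; per-period yield y/m = 0.010000
Number of cashflows N = 20
Cashflows (t years, CF_t, discount factor 1/(1+y/m)^(m*t), PV):
  t = 0.5000: CF_t = 12.500000, DF = 0.990099, PV = 12.376238
  t = 1.0000: CF_t = 12.500000, DF = 0.980296, PV = 12.253701
  t = 1.5000: CF_t = 12.500000, DF = 0.970590, PV = 12.132377
  t = 2.0000: CF_t = 12.500000, DF = 0.960980, PV = 12.012254
  t = 2.5000: CF_t = 12.500000, DF = 0.951466, PV = 11.893321
  t = 3.0000: CF_t = 12.500000, DF = 0.942045, PV = 11.775565
  t = 3.5000: CF_t = 12.500000, DF = 0.932718, PV = 11.658976
  t = 4.0000: CF_t = 12.500000, DF = 0.923483, PV = 11.543540
  t = 4.5000: CF_t = 12.500000, DF = 0.914340, PV = 11.429248
  t = 5.0000: CF_t = 12.500000, DF = 0.905287, PV = 11.316087
  t = 5.5000: CF_t = 12.500000, DF = 0.896324, PV = 11.204046
  t = 6.0000: CF_t = 12.500000, DF = 0.887449, PV = 11.093115
  t = 6.5000: CF_t = 12.500000, DF = 0.878663, PV = 10.983282
  t = 7.0000: CF_t = 12.500000, DF = 0.869963, PV = 10.874537
  t = 7.5000: CF_t = 12.500000, DF = 0.861349, PV = 10.766868
  t = 8.0000: CF_t = 12.500000, DF = 0.852821, PV = 10.660266
  t = 8.5000: CF_t = 12.500000, DF = 0.844377, PV = 10.554719
  t = 9.0000: CF_t = 12.500000, DF = 0.836017, PV = 10.450216
  t = 9.5000: CF_t = 12.500000, DF = 0.827740, PV = 10.346749
  t = 10.0000: CF_t = 1012.500000, DF = 0.819544, PV = 829.788776
Price P = sum_t PV_t = 1045.113882
Convexity numerator sum_t t*(t + 1/m) * CF_t / (1+y/m)^(m*t + 2):
  t = 0.5000: term = 6.066188
  t = 1.0000: term = 18.018381
  t = 1.5000: term = 35.679963
  t = 2.0000: term = 58.877827
  t = 2.5000: term = 87.442318
  t = 3.0000: term = 121.207173
  t = 3.5000: term = 160.009469
  t = 4.0000: term = 203.689565
  t = 4.5000: term = 252.091046
  t = 5.0000: term = 305.060671
  t = 5.5000: term = 362.448322
  t = 6.0000: term = 424.106948
  t = 6.5000: term = 489.892514
  t = 7.0000: term = 559.663953
  t = 7.5000: term = 633.283115
  t = 8.0000: term = 710.614717
  t = 8.5000: term = 791.526294
  t = 9.0000: term = 875.888153
  t = 9.5000: term = 963.573325
  t = 10.0000: term = 85411.059213
Convexity = (1/P) * sum = 92470.199156 / 1045.113882 = 88.478587

Answer: Convexity = 88.4786


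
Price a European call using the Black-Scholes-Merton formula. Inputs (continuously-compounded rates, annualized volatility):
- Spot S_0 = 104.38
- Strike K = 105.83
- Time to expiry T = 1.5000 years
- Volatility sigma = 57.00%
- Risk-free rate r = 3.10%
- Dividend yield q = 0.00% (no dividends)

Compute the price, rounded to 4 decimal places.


Answer: Price = 29.7409

Derivation:
d1 = (ln(S/K) + (r - q + 0.5*sigma^2) * T) / (sigma * sqrt(T)) = 0.39589921
d2 = d1 - sigma * sqrt(T) = -0.30220536
exp(-rT) = 0.95456456; exp(-qT) = 1.00000000
C = S_0 * exp(-qT) * N(d1) - K * exp(-rT) * N(d2)
N(d1) = 0.65391031; N(d2) = 0.38124776
C = 104.3800 * 1.00000000 * 0.65391031 - 105.8300 * 0.95456456 * 0.38124776 = 29.7409


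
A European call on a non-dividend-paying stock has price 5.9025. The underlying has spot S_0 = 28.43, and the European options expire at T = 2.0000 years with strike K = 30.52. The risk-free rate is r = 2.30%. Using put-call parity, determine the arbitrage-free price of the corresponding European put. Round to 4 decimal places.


Answer: Put price = 6.6204

Derivation:
Put-call parity: C - P = S_0 * exp(-qT) - K * exp(-rT).
S_0 * exp(-qT) = 28.4300 * 1.00000000 = 28.43000000
K * exp(-rT) = 30.5200 * 0.95504196 = 29.14788069
P = C - S*exp(-qT) + K*exp(-rT)
P = 5.9025 - 28.43000000 + 29.14788069 = 6.6204


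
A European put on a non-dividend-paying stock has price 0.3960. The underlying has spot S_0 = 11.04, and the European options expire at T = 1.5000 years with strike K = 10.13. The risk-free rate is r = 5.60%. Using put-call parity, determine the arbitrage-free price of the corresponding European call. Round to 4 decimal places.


Put-call parity: C - P = S_0 * exp(-qT) - K * exp(-rT).
S_0 * exp(-qT) = 11.0400 * 1.00000000 = 11.04000000
K * exp(-rT) = 10.1300 * 0.91943126 = 9.31383862
C = P + S*exp(-qT) - K*exp(-rT)
C = 0.3960 + 11.04000000 - 9.31383862 = 2.1222

Answer: Call price = 2.1222


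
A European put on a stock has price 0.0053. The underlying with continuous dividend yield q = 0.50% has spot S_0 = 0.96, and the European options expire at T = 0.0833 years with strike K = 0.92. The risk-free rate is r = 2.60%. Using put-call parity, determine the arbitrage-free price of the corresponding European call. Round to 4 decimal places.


Answer: Call price = 0.0469

Derivation:
Put-call parity: C - P = S_0 * exp(-qT) - K * exp(-rT).
S_0 * exp(-qT) = 0.9600 * 0.99958359 = 0.95960024
K * exp(-rT) = 0.9200 * 0.99783654 = 0.91800962
C = P + S*exp(-qT) - K*exp(-rT)
C = 0.0053 + 0.95960024 - 0.91800962 = 0.0469


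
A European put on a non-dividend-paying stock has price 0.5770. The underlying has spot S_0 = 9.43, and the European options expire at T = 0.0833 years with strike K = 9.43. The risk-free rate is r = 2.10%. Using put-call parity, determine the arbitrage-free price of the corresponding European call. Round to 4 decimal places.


Put-call parity: C - P = S_0 * exp(-qT) - K * exp(-rT).
S_0 * exp(-qT) = 9.4300 * 1.00000000 = 9.43000000
K * exp(-rT) = 9.4300 * 0.99825223 = 9.41351852
C = P + S*exp(-qT) - K*exp(-rT)
C = 0.5770 + 9.43000000 - 9.41351852 = 0.5935

Answer: Call price = 0.5935


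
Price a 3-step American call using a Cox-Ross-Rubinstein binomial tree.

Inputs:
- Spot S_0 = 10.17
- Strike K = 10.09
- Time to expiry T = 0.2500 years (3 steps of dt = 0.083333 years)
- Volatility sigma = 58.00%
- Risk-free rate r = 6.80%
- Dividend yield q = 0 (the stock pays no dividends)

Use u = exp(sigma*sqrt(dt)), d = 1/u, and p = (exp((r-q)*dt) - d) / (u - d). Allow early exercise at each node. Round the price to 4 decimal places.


dt = T/N = 0.083333
u = exp(sigma*sqrt(dt)) = 1.182264; d = 1/u = 0.845834
p = (exp((r-q)*dt) - d) / (u - d) = 0.475131
Discount per step: exp(-r*dt) = 0.994349
Stock lattice S(k, i) with i counting down-moves:
  k=0: S(0,0) = 10.1700
  k=1: S(1,0) = 12.0236; S(1,1) = 8.6021
  k=2: S(2,0) = 14.2151; S(2,1) = 10.1700; S(2,2) = 7.2760
  k=3: S(3,0) = 16.8060; S(3,1) = 12.0236; S(3,2) = 8.6021; S(3,3) = 6.1543
Terminal payoffs V(N, i) = max(S_T - K, 0):
  V(3,0) = 6.716016; V(3,1) = 1.933629; V(3,2) = 0.000000; V(3,3) = 0.000000
Backward induction: V(k, i) = exp(-r*dt) * [p * V(k+1, i) + (1-p) * V(k+1, i+1)]; then take max(V_cont, immediate exercise) for American.
  V(2,0) = exp(-r*dt) * [p*6.716016 + (1-p)*1.933629] = 4.182123; exercise = 4.125108; V(2,0) = max -> 4.182123
  V(2,1) = exp(-r*dt) * [p*1.933629 + (1-p)*0.000000] = 0.913536; exercise = 0.080000; V(2,1) = max -> 0.913536
  V(2,2) = exp(-r*dt) * [p*0.000000 + (1-p)*0.000000] = 0.000000; exercise = 0.000000; V(2,2) = max -> 0.000000
  V(1,0) = exp(-r*dt) * [p*4.182123 + (1-p)*0.913536] = 2.452605; exercise = 1.933629; V(1,0) = max -> 2.452605
  V(1,1) = exp(-r*dt) * [p*0.913536 + (1-p)*0.000000] = 0.431596; exercise = 0.000000; V(1,1) = max -> 0.431596
  V(0,0) = exp(-r*dt) * [p*2.452605 + (1-p)*0.431596] = 1.383975; exercise = 0.080000; V(0,0) = max -> 1.383975

Answer: Price = V(0,0) = 1.3840


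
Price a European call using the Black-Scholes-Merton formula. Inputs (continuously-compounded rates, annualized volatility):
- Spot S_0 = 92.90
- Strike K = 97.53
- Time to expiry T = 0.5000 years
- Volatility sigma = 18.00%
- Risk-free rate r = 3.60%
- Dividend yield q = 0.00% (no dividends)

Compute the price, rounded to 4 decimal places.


Answer: Price = 3.4801

Derivation:
d1 = (ln(S/K) + (r - q + 0.5*sigma^2) * T) / (sigma * sqrt(T)) = -0.17706250
d2 = d1 - sigma * sqrt(T) = -0.30434172
exp(-rT) = 0.98216103; exp(-qT) = 1.00000000
C = S_0 * exp(-qT) * N(d1) - K * exp(-rT) * N(d2)
N(d1) = 0.42972965; N(d2) = 0.38043378
C = 92.9000 * 1.00000000 * 0.42972965 - 97.5300 * 0.98216103 * 0.38043378 = 3.4801


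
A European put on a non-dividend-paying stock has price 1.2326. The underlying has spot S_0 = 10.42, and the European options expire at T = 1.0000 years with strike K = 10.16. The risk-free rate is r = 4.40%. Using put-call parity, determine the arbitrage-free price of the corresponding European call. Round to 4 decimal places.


Answer: Call price = 1.9299

Derivation:
Put-call parity: C - P = S_0 * exp(-qT) - K * exp(-rT).
S_0 * exp(-qT) = 10.4200 * 1.00000000 = 10.42000000
K * exp(-rT) = 10.1600 * 0.95695396 = 9.72265221
C = P + S*exp(-qT) - K*exp(-rT)
C = 1.2326 + 10.42000000 - 9.72265221 = 1.9299


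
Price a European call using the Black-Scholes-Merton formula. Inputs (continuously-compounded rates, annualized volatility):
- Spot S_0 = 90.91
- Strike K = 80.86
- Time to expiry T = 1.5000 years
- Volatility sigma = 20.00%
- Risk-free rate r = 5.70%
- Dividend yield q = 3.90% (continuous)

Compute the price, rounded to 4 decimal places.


Answer: Price = 14.8555

Derivation:
d1 = (ln(S/K) + (r - q + 0.5*sigma^2) * T) / (sigma * sqrt(T)) = 0.71096743
d2 = d1 - sigma * sqrt(T) = 0.46601845
exp(-rT) = 0.91805314; exp(-qT) = 0.94317824
C = S_0 * exp(-qT) * N(d1) - K * exp(-rT) * N(d2)
N(d1) = 0.76144779; N(d2) = 0.67939885
C = 90.9100 * 0.94317824 * 0.76144779 - 80.8600 * 0.91805314 * 0.67939885 = 14.8555


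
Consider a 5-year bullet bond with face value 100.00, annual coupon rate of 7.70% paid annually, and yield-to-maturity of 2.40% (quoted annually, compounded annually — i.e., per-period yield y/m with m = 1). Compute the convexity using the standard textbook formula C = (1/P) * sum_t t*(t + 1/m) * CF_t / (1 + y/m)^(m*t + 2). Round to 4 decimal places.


Answer: Convexity = 24.1292

Derivation:
Coupon per period c = face * coupon_rate / m = 7.700000
Periods per year m = 1; per-period yield y/m = 0.024000
Number of cashflows N = 5
Cashflows (t years, CF_t, discount factor 1/(1+y/m)^(m*t), PV):
  t = 1.0000: CF_t = 7.700000, DF = 0.976562, PV = 7.519531
  t = 2.0000: CF_t = 7.700000, DF = 0.953674, PV = 7.343292
  t = 3.0000: CF_t = 7.700000, DF = 0.931323, PV = 7.171184
  t = 4.0000: CF_t = 7.700000, DF = 0.909495, PV = 7.003109
  t = 5.0000: CF_t = 107.700000, DF = 0.888178, PV = 95.656816
Price P = sum_t PV_t = 124.693932
Convexity numerator sum_t t*(t + 1/m) * CF_t / (1+y/m)^(m*t + 2):
  t = 1.0000: term = 14.342368
  t = 2.0000: term = 42.018655
  t = 3.0000: term = 82.067686
  t = 4.0000: term = 133.573708
  t = 5.0000: term = 2736.763453
Convexity = (1/P) * sum = 3008.765869 / 124.693932 = 24.129208


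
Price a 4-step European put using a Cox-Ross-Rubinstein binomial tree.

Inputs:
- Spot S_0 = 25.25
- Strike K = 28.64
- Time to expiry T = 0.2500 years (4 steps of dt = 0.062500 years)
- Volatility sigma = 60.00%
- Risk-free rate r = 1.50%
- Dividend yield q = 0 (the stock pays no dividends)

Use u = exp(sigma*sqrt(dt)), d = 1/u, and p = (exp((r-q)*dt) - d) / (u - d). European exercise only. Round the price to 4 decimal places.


Answer: Price = V(0,0) = 5.2672

Derivation:
dt = T/N = 0.062500
u = exp(sigma*sqrt(dt)) = 1.161834; d = 1/u = 0.860708
p = (exp((r-q)*dt) - d) / (u - d) = 0.465685
Discount per step: exp(-r*dt) = 0.999063
Stock lattice S(k, i) with i counting down-moves:
  k=0: S(0,0) = 25.2500
  k=1: S(1,0) = 29.3363; S(1,1) = 21.7329
  k=2: S(2,0) = 34.0839; S(2,1) = 25.2500; S(2,2) = 18.7057
  k=3: S(3,0) = 39.5999; S(3,1) = 29.3363; S(3,2) = 21.7329; S(3,3) = 16.1001
  k=4: S(4,0) = 46.0085; S(4,1) = 34.0839; S(4,2) = 25.2500; S(4,3) = 18.7057; S(4,4) = 13.8575
Terminal payoffs V(N, i) = max(K - S_T, 0):
  V(4,0) = 0.000000; V(4,1) = 0.000000; V(4,2) = 3.390000; V(4,3) = 9.934340; V(4,4) = 14.782506
Backward induction: V(k, i) = exp(-r*dt) * [p * V(k+1, i) + (1-p) * V(k+1, i+1)].
  V(3,0) = exp(-r*dt) * [p*0.000000 + (1-p)*0.000000] = 0.000000
  V(3,1) = exp(-r*dt) * [p*0.000000 + (1-p)*3.390000] = 1.809631
  V(3,2) = exp(-r*dt) * [p*3.390000 + (1-p)*9.934340] = 6.880286
  V(3,3) = exp(-r*dt) * [p*9.934340 + (1-p)*14.782506] = 12.513052
  V(2,0) = exp(-r*dt) * [p*0.000000 + (1-p)*1.809631] = 0.966007
  V(2,1) = exp(-r*dt) * [p*1.809631 + (1-p)*6.880286] = 4.514724
  V(2,2) = exp(-r*dt) * [p*6.880286 + (1-p)*12.513052] = 9.880690
  V(1,0) = exp(-r*dt) * [p*0.966007 + (1-p)*4.514724] = 2.859458
  V(1,1) = exp(-r*dt) * [p*4.514724 + (1-p)*9.880690] = 7.374923
  V(0,0) = exp(-r*dt) * [p*2.859458 + (1-p)*7.374923] = 5.267199


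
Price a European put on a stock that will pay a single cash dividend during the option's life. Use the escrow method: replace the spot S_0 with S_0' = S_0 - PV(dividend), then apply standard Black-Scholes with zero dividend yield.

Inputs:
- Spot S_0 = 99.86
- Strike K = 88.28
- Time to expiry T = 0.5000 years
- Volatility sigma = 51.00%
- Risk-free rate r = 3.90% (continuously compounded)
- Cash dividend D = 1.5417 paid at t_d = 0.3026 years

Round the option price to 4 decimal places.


PV(D) = D * exp(-r * t_d) = 1.5417 * 0.98826796 = 1.52361272
S_0' = S_0 - PV(D) = 99.8600 - 1.52361272 = 98.33638728
d1 = (ln(S_0'/K) + (r + sigma^2/2)*T) / (sigma*sqrt(T)) = 0.53353437
d2 = d1 - sigma*sqrt(T) = 0.17290991
exp(-rT) = 0.98068890
N(-d1) = 0.29683186; N(-d2) = 0.43136112
P = K * exp(-rT) * N(-d2) - S_0' * N(-d1) = 88.2800 * 0.98068890 * 0.43136112 - 98.33638728 * 0.29683186 = 8.1558

Answer: Price = 8.1558


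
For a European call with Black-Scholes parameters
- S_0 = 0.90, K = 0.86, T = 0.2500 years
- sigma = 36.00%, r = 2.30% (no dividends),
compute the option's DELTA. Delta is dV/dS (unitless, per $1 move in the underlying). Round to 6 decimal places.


d1 = 0.3745131893; d2 = 0.1945131893
phi(d1) = 0.3719229396; exp(-qT) = 1.0000000000; exp(-rT) = 0.9942664996
N(d1) = 0.6459887271
Delta = exp(-qT) * N(d1) = 1.0000000000 * 0.6459887271 = 0.645989

Answer: Delta = 0.645989


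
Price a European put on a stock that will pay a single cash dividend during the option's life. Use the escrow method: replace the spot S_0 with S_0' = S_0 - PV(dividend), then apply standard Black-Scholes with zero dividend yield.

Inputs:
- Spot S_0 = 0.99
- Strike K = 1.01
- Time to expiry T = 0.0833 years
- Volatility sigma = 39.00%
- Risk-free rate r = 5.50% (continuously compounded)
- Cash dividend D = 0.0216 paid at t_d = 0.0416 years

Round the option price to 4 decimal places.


PV(D) = D * exp(-r * t_d) = 0.0216 * 0.99771462 = 0.02155064
S_0' = S_0 - PV(D) = 0.9900 - 0.02155064 = 0.96844936
d1 = (ln(S_0'/K) + (r + sigma^2/2)*T) / (sigma*sqrt(T)) = -0.27623249
d2 = d1 - sigma*sqrt(T) = -0.38879328
exp(-rT) = 0.99542898
N(-d1) = 0.60881525; N(-d2) = 0.65128546
P = K * exp(-rT) * N(-d2) - S_0' * N(-d1) = 1.0100 * 0.99542898 * 0.65128546 - 0.96844936 * 0.60881525 = 0.0652

Answer: Price = 0.0652


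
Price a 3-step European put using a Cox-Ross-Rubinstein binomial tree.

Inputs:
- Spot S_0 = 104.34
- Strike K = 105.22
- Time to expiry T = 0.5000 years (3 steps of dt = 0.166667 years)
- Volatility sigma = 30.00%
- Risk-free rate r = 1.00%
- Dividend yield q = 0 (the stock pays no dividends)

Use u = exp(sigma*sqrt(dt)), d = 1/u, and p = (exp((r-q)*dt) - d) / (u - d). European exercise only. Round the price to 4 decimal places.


Answer: Price = V(0,0) = 9.7471

Derivation:
dt = T/N = 0.166667
u = exp(sigma*sqrt(dt)) = 1.130290; d = 1/u = 0.884728
p = (exp((r-q)*dt) - d) / (u - d) = 0.476212
Discount per step: exp(-r*dt) = 0.998335
Stock lattice S(k, i) with i counting down-moves:
  k=0: S(0,0) = 104.3400
  k=1: S(1,0) = 117.9345; S(1,1) = 92.3126
  k=2: S(2,0) = 133.3002; S(2,1) = 104.3400; S(2,2) = 81.6716
  k=3: S(3,0) = 150.6679; S(3,1) = 117.9345; S(3,2) = 92.3126; S(3,3) = 72.2572
Terminal payoffs V(N, i) = max(K - S_T, 0):
  V(3,0) = 0.000000; V(3,1) = 0.000000; V(3,2) = 12.907431; V(3,3) = 32.962846
Backward induction: V(k, i) = exp(-r*dt) * [p * V(k+1, i) + (1-p) * V(k+1, i+1)].
  V(2,0) = exp(-r*dt) * [p*0.000000 + (1-p)*0.000000] = 0.000000
  V(2,1) = exp(-r*dt) * [p*0.000000 + (1-p)*12.907431] = 6.749493
  V(2,2) = exp(-r*dt) * [p*12.907431 + (1-p)*32.962846] = 23.373221
  V(1,0) = exp(-r*dt) * [p*0.000000 + (1-p)*6.749493] = 3.529414
  V(1,1) = exp(-r*dt) * [p*6.749493 + (1-p)*23.373221] = 15.431056
  V(0,0) = exp(-r*dt) * [p*3.529414 + (1-p)*15.431056] = 9.747087


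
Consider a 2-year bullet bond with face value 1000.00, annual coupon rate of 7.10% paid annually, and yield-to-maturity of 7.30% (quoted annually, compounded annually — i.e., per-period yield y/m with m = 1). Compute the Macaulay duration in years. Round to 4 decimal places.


Coupon per period c = face * coupon_rate / m = 71.000000
Periods per year m = 1; per-period yield y/m = 0.073000
Number of cashflows N = 2
Cashflows (t years, CF_t, discount factor 1/(1+y/m)^(m*t), PV):
  t = 1.0000: CF_t = 71.000000, DF = 0.931966, PV = 66.169618
  t = 2.0000: CF_t = 1071.000000, DF = 0.868561, PV = 930.229326
Price P = sum_t PV_t = 996.398944
Macaulay numerator sum_t t * PV_t:
  t * PV_t at t = 1.0000: 66.169618
  t * PV_t at t = 2.0000: 1860.458653
Macaulay duration D = (sum_t t * PV_t) / P = 1926.628270 / 996.398944 = 1.933591

Answer: Macaulay duration = 1.9336 years


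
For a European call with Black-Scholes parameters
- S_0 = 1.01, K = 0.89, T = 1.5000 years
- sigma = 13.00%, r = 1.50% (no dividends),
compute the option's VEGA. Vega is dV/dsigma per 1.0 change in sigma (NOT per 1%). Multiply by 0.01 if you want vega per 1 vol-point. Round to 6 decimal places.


Answer: Vega = 0.294725

Derivation:
d1 = 1.0153395453; d2 = 0.8561227120
phi(d1) = 0.2382592936; exp(-qT) = 1.0000000000; exp(-rT) = 0.9777512372
Vega = S * exp(-qT) * phi(d1) * sqrt(T) = 1.0100 * 1.0000000000 * 0.2382592936 * 1.2247448714 = 0.294725


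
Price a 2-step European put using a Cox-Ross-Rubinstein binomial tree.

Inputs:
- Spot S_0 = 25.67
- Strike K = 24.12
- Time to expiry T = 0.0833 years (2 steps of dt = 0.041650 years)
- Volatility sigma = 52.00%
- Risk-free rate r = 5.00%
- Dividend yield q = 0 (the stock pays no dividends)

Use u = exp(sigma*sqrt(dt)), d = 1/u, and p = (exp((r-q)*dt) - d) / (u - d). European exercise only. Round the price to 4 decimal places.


dt = T/N = 0.041650
u = exp(sigma*sqrt(dt)) = 1.111959; d = 1/u = 0.899314
p = (exp((r-q)*dt) - d) / (u - d) = 0.483298
Discount per step: exp(-r*dt) = 0.997920
Stock lattice S(k, i) with i counting down-moves:
  k=0: S(0,0) = 25.6700
  k=1: S(1,0) = 28.5440; S(1,1) = 23.0854
  k=2: S(2,0) = 31.7397; S(2,1) = 25.6700; S(2,2) = 20.7610
Terminal payoffs V(N, i) = max(K - S_T, 0):
  V(2,0) = 0.000000; V(2,1) = 0.000000; V(2,2) = 3.358998
Backward induction: V(k, i) = exp(-r*dt) * [p * V(k+1, i) + (1-p) * V(k+1, i+1)].
  V(1,0) = exp(-r*dt) * [p*0.000000 + (1-p)*0.000000] = 0.000000
  V(1,1) = exp(-r*dt) * [p*0.000000 + (1-p)*3.358998] = 1.731992
  V(0,0) = exp(-r*dt) * [p*0.000000 + (1-p)*1.731992] = 0.893063

Answer: Price = V(0,0) = 0.8931


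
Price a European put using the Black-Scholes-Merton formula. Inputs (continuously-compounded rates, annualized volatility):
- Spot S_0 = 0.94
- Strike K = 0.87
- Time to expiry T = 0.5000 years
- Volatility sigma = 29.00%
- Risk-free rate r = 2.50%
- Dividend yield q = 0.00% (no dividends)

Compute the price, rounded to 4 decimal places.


d1 = (ln(S/K) + (r - q + 0.5*sigma^2) * T) / (sigma * sqrt(T)) = 0.54087165
d2 = d1 - sigma * sqrt(T) = 0.33581068
exp(-rT) = 0.98757780; exp(-qT) = 1.00000000
P = K * exp(-rT) * N(-d2) - S_0 * exp(-qT) * N(-d1)
N(-d1) = 0.29429803; N(-d2) = 0.36850682
P = 0.8700 * 0.98757780 * 0.36850682 - 0.9400 * 1.00000000 * 0.29429803 = 0.0400

Answer: Price = 0.0400


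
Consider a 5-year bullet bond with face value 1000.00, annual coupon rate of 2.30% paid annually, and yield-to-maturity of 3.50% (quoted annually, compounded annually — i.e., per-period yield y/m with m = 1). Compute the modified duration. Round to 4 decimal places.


Coupon per period c = face * coupon_rate / m = 23.000000
Periods per year m = 1; per-period yield y/m = 0.035000
Number of cashflows N = 5
Cashflows (t years, CF_t, discount factor 1/(1+y/m)^(m*t), PV):
  t = 1.0000: CF_t = 23.000000, DF = 0.966184, PV = 22.222222
  t = 2.0000: CF_t = 23.000000, DF = 0.933511, PV = 21.470746
  t = 3.0000: CF_t = 23.000000, DF = 0.901943, PV = 20.744682
  t = 4.0000: CF_t = 23.000000, DF = 0.871442, PV = 20.043171
  t = 5.0000: CF_t = 1023.000000, DF = 0.841973, PV = 861.338550
Price P = sum_t PV_t = 945.819371
First compute Macaulay numerator sum_t t * PV_t:
  t * PV_t at t = 1.0000: 22.222222
  t * PV_t at t = 2.0000: 42.941492
  t * PV_t at t = 3.0000: 62.234047
  t * PV_t at t = 4.0000: 80.172685
  t * PV_t at t = 5.0000: 4306.692748
Macaulay duration D = 4514.263195 / 945.819371 = 4.772860
Modified duration = D / (1 + y/m) = 4.772860 / (1 + 0.035000) = 4.611459

Answer: Modified duration = 4.6115


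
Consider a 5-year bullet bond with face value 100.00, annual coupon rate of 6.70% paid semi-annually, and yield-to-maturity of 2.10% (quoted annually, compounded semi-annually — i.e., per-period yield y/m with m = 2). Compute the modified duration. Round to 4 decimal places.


Answer: Modified duration = 4.3581

Derivation:
Coupon per period c = face * coupon_rate / m = 3.350000
Periods per year m = 2; per-period yield y/m = 0.010500
Number of cashflows N = 10
Cashflows (t years, CF_t, discount factor 1/(1+y/m)^(m*t), PV):
  t = 0.5000: CF_t = 3.350000, DF = 0.989609, PV = 3.315190
  t = 1.0000: CF_t = 3.350000, DF = 0.979326, PV = 3.280743
  t = 1.5000: CF_t = 3.350000, DF = 0.969150, PV = 3.246653
  t = 2.0000: CF_t = 3.350000, DF = 0.959080, PV = 3.212917
  t = 2.5000: CF_t = 3.350000, DF = 0.949114, PV = 3.179532
  t = 3.0000: CF_t = 3.350000, DF = 0.939252, PV = 3.146494
  t = 3.5000: CF_t = 3.350000, DF = 0.929492, PV = 3.113799
  t = 4.0000: CF_t = 3.350000, DF = 0.919834, PV = 3.081444
  t = 4.5000: CF_t = 3.350000, DF = 0.910276, PV = 3.049425
  t = 5.0000: CF_t = 103.350000, DF = 0.900818, PV = 93.099490
Price P = sum_t PV_t = 121.725687
First compute Macaulay numerator sum_t t * PV_t:
  t * PV_t at t = 0.5000: 1.657595
  t * PV_t at t = 1.0000: 3.280743
  t * PV_t at t = 1.5000: 4.869979
  t * PV_t at t = 2.0000: 6.425834
  t * PV_t at t = 2.5000: 7.948830
  t * PV_t at t = 3.0000: 9.439482
  t * PV_t at t = 3.5000: 10.898297
  t * PV_t at t = 4.0000: 12.325776
  t * PV_t at t = 4.5000: 13.722412
  t * PV_t at t = 5.0000: 465.497451
Macaulay duration D = 536.066399 / 121.725687 = 4.403889
Modified duration = D / (1 + y/m) = 4.403889 / (1 + 0.010500) = 4.358129


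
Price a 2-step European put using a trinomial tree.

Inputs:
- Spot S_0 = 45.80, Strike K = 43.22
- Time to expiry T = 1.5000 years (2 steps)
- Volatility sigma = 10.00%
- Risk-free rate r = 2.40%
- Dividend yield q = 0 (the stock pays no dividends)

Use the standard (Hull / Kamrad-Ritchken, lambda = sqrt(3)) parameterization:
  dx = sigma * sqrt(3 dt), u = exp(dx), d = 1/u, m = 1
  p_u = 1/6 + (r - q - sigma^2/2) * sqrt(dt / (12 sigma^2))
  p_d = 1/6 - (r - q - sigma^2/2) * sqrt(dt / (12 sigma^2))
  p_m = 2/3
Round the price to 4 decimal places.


dt = T/N = 0.750000; dx = sigma*sqrt(3*dt) = 0.150000
u = exp(dx) = 1.161834; d = 1/u = 0.860708
p_u = 0.214167, p_m = 0.666667, p_d = 0.119167
Discount per step: exp(-r*dt) = 0.982161
Stock lattice S(k, j) with j the centered position index:
  k=0: S(0,+0) = 45.8000
  k=1: S(1,-1) = 39.4204; S(1,+0) = 45.8000; S(1,+1) = 53.2120
  k=2: S(2,-2) = 33.9295; S(2,-1) = 39.4204; S(2,+0) = 45.8000; S(2,+1) = 53.2120; S(2,+2) = 61.8235
Terminal payoffs V(N, j) = max(K - S_T, 0):
  V(2,-2) = 9.290525; V(2,-1) = 3.799575; V(2,+0) = 0.000000; V(2,+1) = 0.000000; V(2,+2) = 0.000000
Backward induction: V(k, j) = exp(-r*dt) * [p_u * V(k+1, j+1) + p_m * V(k+1, j) + p_d * V(k+1, j-1)]
  V(1,-1) = exp(-r*dt) * [p_u*0.000000 + p_m*3.799575 + p_d*9.290525] = 3.575234
  V(1,+0) = exp(-r*dt) * [p_u*0.000000 + p_m*0.000000 + p_d*3.799575] = 0.444705
  V(1,+1) = exp(-r*dt) * [p_u*0.000000 + p_m*0.000000 + p_d*0.000000] = 0.000000
  V(0,+0) = exp(-r*dt) * [p_u*0.000000 + p_m*0.444705 + p_d*3.575234] = 0.709630

Answer: Price = V(0,0) = 0.7096


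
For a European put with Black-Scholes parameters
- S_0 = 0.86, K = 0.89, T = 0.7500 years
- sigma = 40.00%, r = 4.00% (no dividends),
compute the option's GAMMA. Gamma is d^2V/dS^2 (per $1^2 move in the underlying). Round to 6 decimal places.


d1 = 0.1608235921; d2 = -0.1855865694
phi(d1) = 0.3938163295; exp(-qT) = 1.0000000000; exp(-rT) = 0.9704455335
Gamma = exp(-qT) * phi(d1) / (S * sigma * sqrt(T)) = 1.0000000000 * 0.3938163295 / (0.8600 * 0.4000 * 0.8660254038) = 1.321918

Answer: Gamma = 1.321918


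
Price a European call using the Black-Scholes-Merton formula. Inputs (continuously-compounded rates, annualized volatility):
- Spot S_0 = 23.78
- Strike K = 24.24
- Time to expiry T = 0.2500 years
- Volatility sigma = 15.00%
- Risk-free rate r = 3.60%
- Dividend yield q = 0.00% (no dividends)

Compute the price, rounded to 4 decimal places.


Answer: Price = 0.6001

Derivation:
d1 = (ln(S/K) + (r - q + 0.5*sigma^2) * T) / (sigma * sqrt(T)) = -0.09795693
d2 = d1 - sigma * sqrt(T) = -0.17295693
exp(-rT) = 0.99104038; exp(-qT) = 1.00000000
C = S_0 * exp(-qT) * N(d1) - K * exp(-rT) * N(d2)
N(d1) = 0.46098325; N(d2) = 0.43134264
C = 23.7800 * 1.00000000 * 0.46098325 - 24.2400 * 0.99104038 * 0.43134264 = 0.6001
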